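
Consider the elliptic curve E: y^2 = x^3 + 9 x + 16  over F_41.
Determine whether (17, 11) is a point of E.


Check whether y^2 = x^3 + 9 x + 16 (mod 41) for (x, y) = (17, 11).
LHS: y^2 = 11^2 mod 41 = 39
RHS: x^3 + 9 x + 16 = 17^3 + 9*17 + 16 mod 41 = 39
LHS = RHS

Yes, on the curve


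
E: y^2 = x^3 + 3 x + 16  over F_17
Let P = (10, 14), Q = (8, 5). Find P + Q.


P != Q, so use the chord formula.
s = (y2 - y1) / (x2 - x1) = (8) / (15) mod 17 = 13
x3 = s^2 - x1 - x2 mod 17 = 13^2 - 10 - 8 = 15
y3 = s (x1 - x3) - y1 mod 17 = 13 * (10 - 15) - 14 = 6

P + Q = (15, 6)


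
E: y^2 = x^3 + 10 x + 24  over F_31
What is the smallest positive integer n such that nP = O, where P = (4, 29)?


Compute successive multiples of P until we hit O:
  1P = (4, 29)
  2P = (24, 13)
  3P = (21, 28)
  4P = (3, 22)
  5P = (11, 15)
  6P = (20, 3)
  7P = (14, 26)
  8P = (1, 29)
  ... (continuing to 25P)
  25P = O

ord(P) = 25


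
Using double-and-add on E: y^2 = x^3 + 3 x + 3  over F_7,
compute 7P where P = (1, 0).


k = 7 = 111_2 (binary, LSB first: 111)
Double-and-add from P = (1, 0):
  bit 0 = 1: acc = O + (1, 0) = (1, 0)
  bit 1 = 1: acc = (1, 0) + O = (1, 0)
  bit 2 = 1: acc = (1, 0) + O = (1, 0)

7P = (1, 0)


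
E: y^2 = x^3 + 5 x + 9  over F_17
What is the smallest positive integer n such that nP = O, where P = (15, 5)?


Compute successive multiples of P until we hit O:
  1P = (15, 5)
  2P = (4, 12)
  3P = (14, 16)
  4P = (7, 9)
  5P = (8, 0)
  6P = (7, 8)
  7P = (14, 1)
  8P = (4, 5)
  ... (continuing to 10P)
  10P = O

ord(P) = 10


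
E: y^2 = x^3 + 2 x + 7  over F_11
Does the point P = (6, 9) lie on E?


Check whether y^2 = x^3 + 2 x + 7 (mod 11) for (x, y) = (6, 9).
LHS: y^2 = 9^2 mod 11 = 4
RHS: x^3 + 2 x + 7 = 6^3 + 2*6 + 7 mod 11 = 4
LHS = RHS

Yes, on the curve


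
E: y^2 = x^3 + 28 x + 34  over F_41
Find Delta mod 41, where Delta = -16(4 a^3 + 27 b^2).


4 a^3 + 27 b^2 = 4*28^3 + 27*34^2 = 87808 + 31212 = 119020
Delta = -16 * (119020) = -1904320
Delta mod 41 = 7

Delta = 7 (mod 41)


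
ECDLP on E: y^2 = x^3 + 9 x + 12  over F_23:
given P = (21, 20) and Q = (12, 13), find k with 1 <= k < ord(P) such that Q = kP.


Enumerate multiples of P until we hit Q = (12, 13):
  1P = (21, 20)
  2P = (22, 18)
  3P = (7, 21)
  4P = (20, 21)
  5P = (6, 11)
  6P = (12, 13)
Match found at i = 6.

k = 6


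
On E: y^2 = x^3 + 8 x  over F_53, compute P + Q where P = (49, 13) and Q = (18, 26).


P != Q, so use the chord formula.
s = (y2 - y1) / (x2 - x1) = (13) / (22) mod 53 = 3
x3 = s^2 - x1 - x2 mod 53 = 3^2 - 49 - 18 = 48
y3 = s (x1 - x3) - y1 mod 53 = 3 * (49 - 48) - 13 = 43

P + Q = (48, 43)


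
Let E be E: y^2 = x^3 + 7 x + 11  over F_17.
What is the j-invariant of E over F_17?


Delta = -16(4 a^3 + 27 b^2) mod 17 = 15
-1728 * (4 a)^3 = -1728 * (4*7)^3 mod 17 = 13
j = 13 * 15^(-1) mod 17 = 2

j = 2 (mod 17)


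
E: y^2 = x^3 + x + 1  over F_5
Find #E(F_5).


For each x in F_5, count y with y^2 = x^3 + 1 x + 1 mod 5:
  x = 0: RHS = 1, y in [1, 4]  -> 2 point(s)
  x = 2: RHS = 1, y in [1, 4]  -> 2 point(s)
  x = 3: RHS = 1, y in [1, 4]  -> 2 point(s)
  x = 4: RHS = 4, y in [2, 3]  -> 2 point(s)
Affine points: 8. Add the point at infinity: total = 9.

#E(F_5) = 9


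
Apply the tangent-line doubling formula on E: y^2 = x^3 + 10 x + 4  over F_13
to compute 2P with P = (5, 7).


Doubling: s = (3 x1^2 + a) / (2 y1)
s = (3*5^2 + 10) / (2*7) mod 13 = 7
x3 = s^2 - 2 x1 mod 13 = 7^2 - 2*5 = 0
y3 = s (x1 - x3) - y1 mod 13 = 7 * (5 - 0) - 7 = 2

2P = (0, 2)


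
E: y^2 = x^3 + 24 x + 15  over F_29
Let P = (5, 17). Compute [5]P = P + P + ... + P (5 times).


k = 5 = 101_2 (binary, LSB first: 101)
Double-and-add from P = (5, 17):
  bit 0 = 1: acc = O + (5, 17) = (5, 17)
  bit 1 = 0: acc unchanged = (5, 17)
  bit 2 = 1: acc = (5, 17) + (21, 6) = (2, 19)

5P = (2, 19)


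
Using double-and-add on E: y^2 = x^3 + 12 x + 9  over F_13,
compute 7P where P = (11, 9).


k = 7 = 111_2 (binary, LSB first: 111)
Double-and-add from P = (11, 9):
  bit 0 = 1: acc = O + (11, 9) = (11, 9)
  bit 1 = 1: acc = (11, 9) + (0, 10) = (12, 10)
  bit 2 = 1: acc = (12, 10) + (4, 11) = (9, 1)

7P = (9, 1)


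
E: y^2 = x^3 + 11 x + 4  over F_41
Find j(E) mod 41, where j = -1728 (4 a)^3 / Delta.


Delta = -16(4 a^3 + 27 b^2) mod 41 = 31
-1728 * (4 a)^3 = -1728 * (4*11)^3 mod 41 = 2
j = 2 * 31^(-1) mod 41 = 8

j = 8 (mod 41)


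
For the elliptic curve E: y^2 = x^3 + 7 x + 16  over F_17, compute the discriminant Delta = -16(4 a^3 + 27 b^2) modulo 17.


4 a^3 + 27 b^2 = 4*7^3 + 27*16^2 = 1372 + 6912 = 8284
Delta = -16 * (8284) = -132544
Delta mod 17 = 5

Delta = 5 (mod 17)


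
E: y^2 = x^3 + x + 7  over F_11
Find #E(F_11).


For each x in F_11, count y with y^2 = x^3 + 1 x + 7 mod 11:
  x = 1: RHS = 9, y in [3, 8]  -> 2 point(s)
  x = 3: RHS = 4, y in [2, 9]  -> 2 point(s)
  x = 4: RHS = 9, y in [3, 8]  -> 2 point(s)
  x = 5: RHS = 5, y in [4, 7]  -> 2 point(s)
  x = 6: RHS = 9, y in [3, 8]  -> 2 point(s)
  x = 7: RHS = 5, y in [4, 7]  -> 2 point(s)
  x = 10: RHS = 5, y in [4, 7]  -> 2 point(s)
Affine points: 14. Add the point at infinity: total = 15.

#E(F_11) = 15


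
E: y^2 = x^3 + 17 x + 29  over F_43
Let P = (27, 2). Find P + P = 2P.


Doubling: s = (3 x1^2 + a) / (2 y1)
s = (3*27^2 + 17) / (2*2) mod 43 = 35
x3 = s^2 - 2 x1 mod 43 = 35^2 - 2*27 = 10
y3 = s (x1 - x3) - y1 mod 43 = 35 * (27 - 10) - 2 = 34

2P = (10, 34)


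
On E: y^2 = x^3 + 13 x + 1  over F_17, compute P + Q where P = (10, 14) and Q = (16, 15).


P != Q, so use the chord formula.
s = (y2 - y1) / (x2 - x1) = (1) / (6) mod 17 = 3
x3 = s^2 - x1 - x2 mod 17 = 3^2 - 10 - 16 = 0
y3 = s (x1 - x3) - y1 mod 17 = 3 * (10 - 0) - 14 = 16

P + Q = (0, 16)


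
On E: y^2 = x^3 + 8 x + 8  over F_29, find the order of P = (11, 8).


Compute successive multiples of P until we hit O:
  1P = (11, 8)
  2P = (23, 11)
  3P = (15, 20)
  4P = (12, 18)
  5P = (19, 28)
  6P = (27, 10)
  7P = (25, 12)
  8P = (28, 12)
  ... (continuing to 27P)
  27P = O

ord(P) = 27


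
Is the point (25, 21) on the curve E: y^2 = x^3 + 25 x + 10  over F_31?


Check whether y^2 = x^3 + 25 x + 10 (mod 31) for (x, y) = (25, 21).
LHS: y^2 = 21^2 mod 31 = 7
RHS: x^3 + 25 x + 10 = 25^3 + 25*25 + 10 mod 31 = 16
LHS != RHS

No, not on the curve


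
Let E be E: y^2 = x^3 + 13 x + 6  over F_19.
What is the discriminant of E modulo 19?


4 a^3 + 27 b^2 = 4*13^3 + 27*6^2 = 8788 + 972 = 9760
Delta = -16 * (9760) = -156160
Delta mod 19 = 1

Delta = 1 (mod 19)


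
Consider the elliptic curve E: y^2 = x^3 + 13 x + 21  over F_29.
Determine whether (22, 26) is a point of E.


Check whether y^2 = x^3 + 13 x + 21 (mod 29) for (x, y) = (22, 26).
LHS: y^2 = 26^2 mod 29 = 9
RHS: x^3 + 13 x + 21 = 22^3 + 13*22 + 21 mod 29 = 22
LHS != RHS

No, not on the curve


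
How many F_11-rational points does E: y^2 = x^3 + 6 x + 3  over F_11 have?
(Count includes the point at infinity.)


For each x in F_11, count y with y^2 = x^3 + 6 x + 3 mod 11:
  x = 0: RHS = 3, y in [5, 6]  -> 2 point(s)
  x = 2: RHS = 1, y in [1, 10]  -> 2 point(s)
  x = 3: RHS = 4, y in [2, 9]  -> 2 point(s)
  x = 4: RHS = 3, y in [5, 6]  -> 2 point(s)
  x = 5: RHS = 4, y in [2, 9]  -> 2 point(s)
  x = 7: RHS = 3, y in [5, 6]  -> 2 point(s)
  x = 9: RHS = 5, y in [4, 7]  -> 2 point(s)
Affine points: 14. Add the point at infinity: total = 15.

#E(F_11) = 15


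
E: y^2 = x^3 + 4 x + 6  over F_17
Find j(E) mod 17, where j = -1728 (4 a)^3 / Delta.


Delta = -16(4 a^3 + 27 b^2) mod 17 = 4
-1728 * (4 a)^3 = -1728 * (4*4)^3 mod 17 = 11
j = 11 * 4^(-1) mod 17 = 7

j = 7 (mod 17)


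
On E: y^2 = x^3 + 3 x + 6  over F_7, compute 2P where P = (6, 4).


k = 2 = 10_2 (binary, LSB first: 01)
Double-and-add from P = (6, 4):
  bit 0 = 0: acc unchanged = O
  bit 1 = 1: acc = O + (3, 0) = (3, 0)

2P = (3, 0)


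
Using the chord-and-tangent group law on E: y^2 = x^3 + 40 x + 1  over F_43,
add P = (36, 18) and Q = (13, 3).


P != Q, so use the chord formula.
s = (y2 - y1) / (x2 - x1) = (28) / (20) mod 43 = 10
x3 = s^2 - x1 - x2 mod 43 = 10^2 - 36 - 13 = 8
y3 = s (x1 - x3) - y1 mod 43 = 10 * (36 - 8) - 18 = 4

P + Q = (8, 4)


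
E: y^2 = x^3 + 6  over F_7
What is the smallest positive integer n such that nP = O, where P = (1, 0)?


Compute successive multiples of P until we hit O:
  1P = (1, 0)
  2P = O

ord(P) = 2


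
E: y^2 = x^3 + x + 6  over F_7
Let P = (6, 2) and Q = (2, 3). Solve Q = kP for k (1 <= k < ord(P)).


Enumerate multiples of P until we hit Q = (2, 3):
  1P = (6, 2)
  2P = (3, 1)
  3P = (2, 4)
  4P = (1, 6)
  5P = (4, 2)
  6P = (4, 5)
  7P = (1, 1)
  8P = (2, 3)
Match found at i = 8.

k = 8


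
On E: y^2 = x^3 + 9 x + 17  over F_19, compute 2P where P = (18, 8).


Doubling: s = (3 x1^2 + a) / (2 y1)
s = (3*18^2 + 9) / (2*8) mod 19 = 15
x3 = s^2 - 2 x1 mod 19 = 15^2 - 2*18 = 18
y3 = s (x1 - x3) - y1 mod 19 = 15 * (18 - 18) - 8 = 11

2P = (18, 11)


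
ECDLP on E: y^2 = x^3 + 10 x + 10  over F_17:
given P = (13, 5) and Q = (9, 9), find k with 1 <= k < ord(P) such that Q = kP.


Enumerate multiples of P until we hit Q = (9, 9):
  1P = (13, 5)
  2P = (9, 8)
  3P = (3, 13)
  4P = (3, 4)
  5P = (9, 9)
Match found at i = 5.

k = 5


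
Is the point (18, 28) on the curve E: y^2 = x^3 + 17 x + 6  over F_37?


Check whether y^2 = x^3 + 17 x + 6 (mod 37) for (x, y) = (18, 28).
LHS: y^2 = 28^2 mod 37 = 7
RHS: x^3 + 17 x + 6 = 18^3 + 17*18 + 6 mod 37 = 2
LHS != RHS

No, not on the curve


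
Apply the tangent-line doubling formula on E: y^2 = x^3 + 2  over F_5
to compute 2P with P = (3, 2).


Doubling: s = (3 x1^2 + a) / (2 y1)
s = (3*3^2 + 0) / (2*2) mod 5 = 3
x3 = s^2 - 2 x1 mod 5 = 3^2 - 2*3 = 3
y3 = s (x1 - x3) - y1 mod 5 = 3 * (3 - 3) - 2 = 3

2P = (3, 3)


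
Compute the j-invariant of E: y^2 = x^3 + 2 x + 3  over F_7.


Delta = -16(4 a^3 + 27 b^2) mod 7 = 3
-1728 * (4 a)^3 = -1728 * (4*2)^3 mod 7 = 1
j = 1 * 3^(-1) mod 7 = 5

j = 5 (mod 7)


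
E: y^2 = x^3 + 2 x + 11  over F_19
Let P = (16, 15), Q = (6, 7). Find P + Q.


P != Q, so use the chord formula.
s = (y2 - y1) / (x2 - x1) = (11) / (9) mod 19 = 16
x3 = s^2 - x1 - x2 mod 19 = 16^2 - 16 - 6 = 6
y3 = s (x1 - x3) - y1 mod 19 = 16 * (16 - 6) - 15 = 12

P + Q = (6, 12)


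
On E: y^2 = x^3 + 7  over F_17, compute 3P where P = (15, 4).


k = 3 = 11_2 (binary, LSB first: 11)
Double-and-add from P = (15, 4):
  bit 0 = 1: acc = O + (15, 4) = (15, 4)
  bit 1 = 1: acc = (15, 4) + (2, 7) = (8, 14)

3P = (8, 14)


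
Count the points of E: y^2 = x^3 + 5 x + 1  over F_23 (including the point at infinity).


For each x in F_23, count y with y^2 = x^3 + 5 x + 1 mod 23:
  x = 0: RHS = 1, y in [1, 22]  -> 2 point(s)
  x = 4: RHS = 16, y in [4, 19]  -> 2 point(s)
  x = 5: RHS = 13, y in [6, 17]  -> 2 point(s)
  x = 8: RHS = 1, y in [1, 22]  -> 2 point(s)
  x = 9: RHS = 16, y in [4, 19]  -> 2 point(s)
  x = 10: RHS = 16, y in [4, 19]  -> 2 point(s)
  x = 12: RHS = 18, y in [8, 15]  -> 2 point(s)
  x = 13: RHS = 9, y in [3, 20]  -> 2 point(s)
  x = 14: RHS = 9, y in [3, 20]  -> 2 point(s)
  x = 15: RHS = 1, y in [1, 22]  -> 2 point(s)
  x = 17: RHS = 8, y in [10, 13]  -> 2 point(s)
  x = 18: RHS = 12, y in [9, 14]  -> 2 point(s)
  x = 19: RHS = 9, y in [3, 20]  -> 2 point(s)
  x = 21: RHS = 6, y in [11, 12]  -> 2 point(s)
  x = 22: RHS = 18, y in [8, 15]  -> 2 point(s)
Affine points: 30. Add the point at infinity: total = 31.

#E(F_23) = 31


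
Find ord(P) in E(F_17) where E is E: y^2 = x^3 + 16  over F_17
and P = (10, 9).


Compute successive multiples of P until we hit O:
  1P = (10, 9)
  2P = (16, 10)
  3P = (0, 4)
  4P = (3, 3)
  5P = (3, 14)
  6P = (0, 13)
  7P = (16, 7)
  8P = (10, 8)
  ... (continuing to 9P)
  9P = O

ord(P) = 9


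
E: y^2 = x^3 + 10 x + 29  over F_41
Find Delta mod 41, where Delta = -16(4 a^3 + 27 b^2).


4 a^3 + 27 b^2 = 4*10^3 + 27*29^2 = 4000 + 22707 = 26707
Delta = -16 * (26707) = -427312
Delta mod 41 = 31

Delta = 31 (mod 41)


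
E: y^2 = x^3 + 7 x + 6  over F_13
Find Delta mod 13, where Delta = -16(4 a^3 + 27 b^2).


4 a^3 + 27 b^2 = 4*7^3 + 27*6^2 = 1372 + 972 = 2344
Delta = -16 * (2344) = -37504
Delta mod 13 = 1

Delta = 1 (mod 13)


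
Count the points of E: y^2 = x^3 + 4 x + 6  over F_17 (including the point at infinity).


For each x in F_17, count y with y^2 = x^3 + 4 x + 6 mod 17:
  x = 4: RHS = 1, y in [1, 16]  -> 2 point(s)
  x = 5: RHS = 15, y in [7, 10]  -> 2 point(s)
  x = 6: RHS = 8, y in [5, 12]  -> 2 point(s)
  x = 10: RHS = 9, y in [3, 14]  -> 2 point(s)
  x = 11: RHS = 4, y in [2, 15]  -> 2 point(s)
  x = 14: RHS = 1, y in [1, 16]  -> 2 point(s)
  x = 16: RHS = 1, y in [1, 16]  -> 2 point(s)
Affine points: 14. Add the point at infinity: total = 15.

#E(F_17) = 15


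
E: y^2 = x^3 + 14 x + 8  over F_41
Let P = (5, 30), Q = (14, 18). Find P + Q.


P != Q, so use the chord formula.
s = (y2 - y1) / (x2 - x1) = (29) / (9) mod 41 = 26
x3 = s^2 - x1 - x2 mod 41 = 26^2 - 5 - 14 = 1
y3 = s (x1 - x3) - y1 mod 41 = 26 * (5 - 1) - 30 = 33

P + Q = (1, 33)


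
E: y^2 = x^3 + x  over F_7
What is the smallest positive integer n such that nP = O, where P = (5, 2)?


Compute successive multiples of P until we hit O:
  1P = (5, 2)
  2P = (1, 4)
  3P = (3, 4)
  4P = (0, 0)
  5P = (3, 3)
  6P = (1, 3)
  7P = (5, 5)
  8P = O

ord(P) = 8


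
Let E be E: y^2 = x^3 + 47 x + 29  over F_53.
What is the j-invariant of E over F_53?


Delta = -16(4 a^3 + 27 b^2) mod 53 = 47
-1728 * (4 a)^3 = -1728 * (4*47)^3 mod 53 = 30
j = 30 * 47^(-1) mod 53 = 48

j = 48 (mod 53)


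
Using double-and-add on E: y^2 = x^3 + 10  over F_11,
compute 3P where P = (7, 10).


k = 3 = 11_2 (binary, LSB first: 11)
Double-and-add from P = (7, 10):
  bit 0 = 1: acc = O + (7, 10) = (7, 10)
  bit 1 = 1: acc = (7, 10) + (1, 0) = (7, 1)

3P = (7, 1)


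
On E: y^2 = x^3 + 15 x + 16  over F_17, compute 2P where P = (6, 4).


Doubling: s = (3 x1^2 + a) / (2 y1)
s = (3*6^2 + 15) / (2*4) mod 17 = 9
x3 = s^2 - 2 x1 mod 17 = 9^2 - 2*6 = 1
y3 = s (x1 - x3) - y1 mod 17 = 9 * (6 - 1) - 4 = 7

2P = (1, 7)


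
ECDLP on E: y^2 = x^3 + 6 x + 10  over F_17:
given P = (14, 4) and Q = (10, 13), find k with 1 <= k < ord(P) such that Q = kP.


Enumerate multiples of P until we hit Q = (10, 13):
  1P = (14, 4)
  2P = (10, 4)
  3P = (10, 13)
Match found at i = 3.

k = 3


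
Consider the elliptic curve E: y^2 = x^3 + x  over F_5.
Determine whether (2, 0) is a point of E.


Check whether y^2 = x^3 + 1 x + 0 (mod 5) for (x, y) = (2, 0).
LHS: y^2 = 0^2 mod 5 = 0
RHS: x^3 + 1 x + 0 = 2^3 + 1*2 + 0 mod 5 = 0
LHS = RHS

Yes, on the curve


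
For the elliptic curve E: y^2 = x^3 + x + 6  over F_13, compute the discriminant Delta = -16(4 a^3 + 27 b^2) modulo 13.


4 a^3 + 27 b^2 = 4*1^3 + 27*6^2 = 4 + 972 = 976
Delta = -16 * (976) = -15616
Delta mod 13 = 10

Delta = 10 (mod 13)


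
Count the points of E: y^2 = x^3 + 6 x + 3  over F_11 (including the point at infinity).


For each x in F_11, count y with y^2 = x^3 + 6 x + 3 mod 11:
  x = 0: RHS = 3, y in [5, 6]  -> 2 point(s)
  x = 2: RHS = 1, y in [1, 10]  -> 2 point(s)
  x = 3: RHS = 4, y in [2, 9]  -> 2 point(s)
  x = 4: RHS = 3, y in [5, 6]  -> 2 point(s)
  x = 5: RHS = 4, y in [2, 9]  -> 2 point(s)
  x = 7: RHS = 3, y in [5, 6]  -> 2 point(s)
  x = 9: RHS = 5, y in [4, 7]  -> 2 point(s)
Affine points: 14. Add the point at infinity: total = 15.

#E(F_11) = 15


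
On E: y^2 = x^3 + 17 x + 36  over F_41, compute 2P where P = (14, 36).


Doubling: s = (3 x1^2 + a) / (2 y1)
s = (3*14^2 + 17) / (2*36) mod 41 = 1
x3 = s^2 - 2 x1 mod 41 = 1^2 - 2*14 = 14
y3 = s (x1 - x3) - y1 mod 41 = 1 * (14 - 14) - 36 = 5

2P = (14, 5)


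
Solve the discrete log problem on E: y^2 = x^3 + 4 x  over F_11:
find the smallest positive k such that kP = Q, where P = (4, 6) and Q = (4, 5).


Enumerate multiples of P until we hit Q = (4, 5):
  1P = (4, 6)
  2P = (1, 7)
  3P = (0, 0)
  4P = (1, 4)
  5P = (4, 5)
Match found at i = 5.

k = 5


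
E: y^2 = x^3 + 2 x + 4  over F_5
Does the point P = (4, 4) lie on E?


Check whether y^2 = x^3 + 2 x + 4 (mod 5) for (x, y) = (4, 4).
LHS: y^2 = 4^2 mod 5 = 1
RHS: x^3 + 2 x + 4 = 4^3 + 2*4 + 4 mod 5 = 1
LHS = RHS

Yes, on the curve


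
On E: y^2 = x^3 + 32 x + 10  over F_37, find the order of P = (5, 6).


Compute successive multiples of P until we hit O:
  1P = (5, 6)
  2P = (23, 0)
  3P = (5, 31)
  4P = O

ord(P) = 4


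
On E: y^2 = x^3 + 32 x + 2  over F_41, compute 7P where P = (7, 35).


k = 7 = 111_2 (binary, LSB first: 111)
Double-and-add from P = (7, 35):
  bit 0 = 1: acc = O + (7, 35) = (7, 35)
  bit 1 = 1: acc = (7, 35) + (26, 40) = (10, 16)
  bit 2 = 1: acc = (10, 16) + (14, 23) = (38, 17)

7P = (38, 17)


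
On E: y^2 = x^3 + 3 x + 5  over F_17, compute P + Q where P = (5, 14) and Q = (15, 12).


P != Q, so use the chord formula.
s = (y2 - y1) / (x2 - x1) = (15) / (10) mod 17 = 10
x3 = s^2 - x1 - x2 mod 17 = 10^2 - 5 - 15 = 12
y3 = s (x1 - x3) - y1 mod 17 = 10 * (5 - 12) - 14 = 1

P + Q = (12, 1)


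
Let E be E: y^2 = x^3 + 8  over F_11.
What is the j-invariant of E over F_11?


Delta = -16(4 a^3 + 27 b^2) mod 11 = 6
-1728 * (4 a)^3 = -1728 * (4*0)^3 mod 11 = 0
j = 0 * 6^(-1) mod 11 = 0

j = 0 (mod 11)


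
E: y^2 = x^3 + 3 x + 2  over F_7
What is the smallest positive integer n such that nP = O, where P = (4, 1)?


Compute successive multiples of P until we hit O:
  1P = (4, 1)
  2P = (0, 3)
  3P = (5, 3)
  4P = (2, 3)
  5P = (2, 4)
  6P = (5, 4)
  7P = (0, 4)
  8P = (4, 6)
  ... (continuing to 9P)
  9P = O

ord(P) = 9


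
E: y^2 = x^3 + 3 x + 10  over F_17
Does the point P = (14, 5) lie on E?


Check whether y^2 = x^3 + 3 x + 10 (mod 17) for (x, y) = (14, 5).
LHS: y^2 = 5^2 mod 17 = 8
RHS: x^3 + 3 x + 10 = 14^3 + 3*14 + 10 mod 17 = 8
LHS = RHS

Yes, on the curve


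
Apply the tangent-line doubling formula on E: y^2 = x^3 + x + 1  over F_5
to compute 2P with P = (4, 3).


Doubling: s = (3 x1^2 + a) / (2 y1)
s = (3*4^2 + 1) / (2*3) mod 5 = 4
x3 = s^2 - 2 x1 mod 5 = 4^2 - 2*4 = 3
y3 = s (x1 - x3) - y1 mod 5 = 4 * (4 - 3) - 3 = 1

2P = (3, 1)


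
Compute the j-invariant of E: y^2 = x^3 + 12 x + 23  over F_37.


Delta = -16(4 a^3 + 27 b^2) mod 37 = 22
-1728 * (4 a)^3 = -1728 * (4*12)^3 mod 37 = 26
j = 26 * 22^(-1) mod 37 = 18

j = 18 (mod 37)


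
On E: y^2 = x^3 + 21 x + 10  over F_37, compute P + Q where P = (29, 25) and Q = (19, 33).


P != Q, so use the chord formula.
s = (y2 - y1) / (x2 - x1) = (8) / (27) mod 37 = 14
x3 = s^2 - x1 - x2 mod 37 = 14^2 - 29 - 19 = 0
y3 = s (x1 - x3) - y1 mod 37 = 14 * (29 - 0) - 25 = 11

P + Q = (0, 11)


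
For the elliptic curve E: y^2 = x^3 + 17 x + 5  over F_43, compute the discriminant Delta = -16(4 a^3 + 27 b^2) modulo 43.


4 a^3 + 27 b^2 = 4*17^3 + 27*5^2 = 19652 + 675 = 20327
Delta = -16 * (20327) = -325232
Delta mod 43 = 20

Delta = 20 (mod 43)


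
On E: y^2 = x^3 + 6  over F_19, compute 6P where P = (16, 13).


k = 6 = 110_2 (binary, LSB first: 011)
Double-and-add from P = (16, 13):
  bit 0 = 0: acc unchanged = O
  bit 1 = 1: acc = O + (17, 13) = (17, 13)
  bit 2 = 1: acc = (17, 13) + (5, 13) = (16, 6)

6P = (16, 6)


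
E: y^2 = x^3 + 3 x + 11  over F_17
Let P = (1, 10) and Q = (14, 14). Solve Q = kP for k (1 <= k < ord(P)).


Enumerate multiples of P until we hit Q = (14, 14):
  1P = (1, 10)
  2P = (2, 5)
  3P = (5, 10)
  4P = (11, 7)
  5P = (9, 6)
  6P = (3, 8)
  7P = (14, 3)
  8P = (4, 6)
  9P = (10, 2)
  10P = (7, 1)
  11P = (7, 16)
  12P = (10, 15)
  13P = (4, 11)
  14P = (14, 14)
Match found at i = 14.

k = 14


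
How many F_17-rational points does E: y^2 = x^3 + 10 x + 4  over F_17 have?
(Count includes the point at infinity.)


For each x in F_17, count y with y^2 = x^3 + 10 x + 4 mod 17:
  x = 0: RHS = 4, y in [2, 15]  -> 2 point(s)
  x = 1: RHS = 15, y in [7, 10]  -> 2 point(s)
  x = 2: RHS = 15, y in [7, 10]  -> 2 point(s)
  x = 5: RHS = 9, y in [3, 14]  -> 2 point(s)
  x = 6: RHS = 8, y in [5, 12]  -> 2 point(s)
  x = 7: RHS = 9, y in [3, 14]  -> 2 point(s)
  x = 8: RHS = 1, y in [1, 16]  -> 2 point(s)
  x = 10: RHS = 16, y in [4, 13]  -> 2 point(s)
  x = 11: RHS = 0, y in [0]  -> 1 point(s)
  x = 12: RHS = 16, y in [4, 13]  -> 2 point(s)
  x = 13: RHS = 2, y in [6, 11]  -> 2 point(s)
  x = 14: RHS = 15, y in [7, 10]  -> 2 point(s)
Affine points: 23. Add the point at infinity: total = 24.

#E(F_17) = 24


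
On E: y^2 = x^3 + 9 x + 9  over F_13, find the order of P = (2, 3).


Compute successive multiples of P until we hit O:
  1P = (2, 3)
  2P = (5, 6)
  3P = (7, 5)
  4P = (0, 3)
  5P = (11, 10)
  6P = (12, 8)
  7P = (9, 0)
  8P = (12, 5)
  ... (continuing to 14P)
  14P = O

ord(P) = 14


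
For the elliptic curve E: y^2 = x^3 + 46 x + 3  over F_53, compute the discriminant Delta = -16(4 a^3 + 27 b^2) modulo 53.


4 a^3 + 27 b^2 = 4*46^3 + 27*3^2 = 389344 + 243 = 389587
Delta = -16 * (389587) = -6233392
Delta mod 53 = 44

Delta = 44 (mod 53)


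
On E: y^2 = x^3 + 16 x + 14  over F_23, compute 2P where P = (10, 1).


Doubling: s = (3 x1^2 + a) / (2 y1)
s = (3*10^2 + 16) / (2*1) mod 23 = 20
x3 = s^2 - 2 x1 mod 23 = 20^2 - 2*10 = 12
y3 = s (x1 - x3) - y1 mod 23 = 20 * (10 - 12) - 1 = 5

2P = (12, 5)


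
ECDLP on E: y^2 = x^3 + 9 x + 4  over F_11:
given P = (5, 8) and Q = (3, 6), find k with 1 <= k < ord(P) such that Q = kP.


Enumerate multiples of P until we hit Q = (3, 6):
  1P = (5, 8)
  2P = (10, 7)
  3P = (0, 2)
  4P = (7, 5)
  5P = (4, 7)
  6P = (3, 5)
  7P = (8, 4)
  8P = (1, 5)
  9P = (9, 0)
  10P = (1, 6)
  11P = (8, 7)
  12P = (3, 6)
Match found at i = 12.

k = 12


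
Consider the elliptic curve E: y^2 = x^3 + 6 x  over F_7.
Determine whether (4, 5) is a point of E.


Check whether y^2 = x^3 + 6 x + 0 (mod 7) for (x, y) = (4, 5).
LHS: y^2 = 5^2 mod 7 = 4
RHS: x^3 + 6 x + 0 = 4^3 + 6*4 + 0 mod 7 = 4
LHS = RHS

Yes, on the curve


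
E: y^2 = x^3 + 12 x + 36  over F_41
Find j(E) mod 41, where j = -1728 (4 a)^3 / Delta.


Delta = -16(4 a^3 + 27 b^2) mod 41 = 9
-1728 * (4 a)^3 = -1728 * (4*12)^3 mod 41 = 33
j = 33 * 9^(-1) mod 41 = 31

j = 31 (mod 41)


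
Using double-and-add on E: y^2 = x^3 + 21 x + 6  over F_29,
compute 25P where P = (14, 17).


k = 25 = 11001_2 (binary, LSB first: 10011)
Double-and-add from P = (14, 17):
  bit 0 = 1: acc = O + (14, 17) = (14, 17)
  bit 1 = 0: acc unchanged = (14, 17)
  bit 2 = 0: acc unchanged = (14, 17)
  bit 3 = 1: acc = (14, 17) + (22, 26) = (21, 15)
  bit 4 = 1: acc = (21, 15) + (15, 10) = (9, 24)

25P = (9, 24)


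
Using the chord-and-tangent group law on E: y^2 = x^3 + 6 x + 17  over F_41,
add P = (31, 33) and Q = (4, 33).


P != Q, so use the chord formula.
s = (y2 - y1) / (x2 - x1) = (0) / (14) mod 41 = 0
x3 = s^2 - x1 - x2 mod 41 = 0^2 - 31 - 4 = 6
y3 = s (x1 - x3) - y1 mod 41 = 0 * (31 - 6) - 33 = 8

P + Q = (6, 8)


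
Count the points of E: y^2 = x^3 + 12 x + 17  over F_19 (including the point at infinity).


For each x in F_19, count y with y^2 = x^3 + 12 x + 17 mod 19:
  x = 0: RHS = 17, y in [6, 13]  -> 2 point(s)
  x = 1: RHS = 11, y in [7, 12]  -> 2 point(s)
  x = 2: RHS = 11, y in [7, 12]  -> 2 point(s)
  x = 3: RHS = 4, y in [2, 17]  -> 2 point(s)
  x = 6: RHS = 1, y in [1, 18]  -> 2 point(s)
  x = 7: RHS = 7, y in [8, 11]  -> 2 point(s)
  x = 8: RHS = 17, y in [6, 13]  -> 2 point(s)
  x = 10: RHS = 16, y in [4, 15]  -> 2 point(s)
  x = 11: RHS = 17, y in [6, 13]  -> 2 point(s)
  x = 15: RHS = 0, y in [0]  -> 1 point(s)
  x = 16: RHS = 11, y in [7, 12]  -> 2 point(s)
  x = 17: RHS = 4, y in [2, 17]  -> 2 point(s)
  x = 18: RHS = 4, y in [2, 17]  -> 2 point(s)
Affine points: 25. Add the point at infinity: total = 26.

#E(F_19) = 26


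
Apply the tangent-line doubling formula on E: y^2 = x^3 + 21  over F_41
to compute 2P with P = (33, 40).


Doubling: s = (3 x1^2 + a) / (2 y1)
s = (3*33^2 + 0) / (2*40) mod 41 = 27
x3 = s^2 - 2 x1 mod 41 = 27^2 - 2*33 = 7
y3 = s (x1 - x3) - y1 mod 41 = 27 * (33 - 7) - 40 = 6

2P = (7, 6)


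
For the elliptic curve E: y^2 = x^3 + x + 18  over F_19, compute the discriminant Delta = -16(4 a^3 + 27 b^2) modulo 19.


4 a^3 + 27 b^2 = 4*1^3 + 27*18^2 = 4 + 8748 = 8752
Delta = -16 * (8752) = -140032
Delta mod 19 = 17

Delta = 17 (mod 19)


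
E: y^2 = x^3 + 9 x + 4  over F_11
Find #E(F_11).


For each x in F_11, count y with y^2 = x^3 + 9 x + 4 mod 11:
  x = 0: RHS = 4, y in [2, 9]  -> 2 point(s)
  x = 1: RHS = 3, y in [5, 6]  -> 2 point(s)
  x = 3: RHS = 3, y in [5, 6]  -> 2 point(s)
  x = 4: RHS = 5, y in [4, 7]  -> 2 point(s)
  x = 5: RHS = 9, y in [3, 8]  -> 2 point(s)
  x = 7: RHS = 3, y in [5, 6]  -> 2 point(s)
  x = 8: RHS = 5, y in [4, 7]  -> 2 point(s)
  x = 9: RHS = 0, y in [0]  -> 1 point(s)
  x = 10: RHS = 5, y in [4, 7]  -> 2 point(s)
Affine points: 17. Add the point at infinity: total = 18.

#E(F_11) = 18


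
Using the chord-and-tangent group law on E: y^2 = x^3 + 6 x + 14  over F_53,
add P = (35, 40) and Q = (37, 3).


P != Q, so use the chord formula.
s = (y2 - y1) / (x2 - x1) = (16) / (2) mod 53 = 8
x3 = s^2 - x1 - x2 mod 53 = 8^2 - 35 - 37 = 45
y3 = s (x1 - x3) - y1 mod 53 = 8 * (35 - 45) - 40 = 39

P + Q = (45, 39)


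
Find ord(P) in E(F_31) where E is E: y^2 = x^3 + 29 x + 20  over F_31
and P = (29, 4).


Compute successive multiples of P until we hit O:
  1P = (29, 4)
  2P = (23, 19)
  3P = (24, 30)
  4P = (10, 15)
  5P = (12, 9)
  6P = (8, 19)
  7P = (4, 18)
  8P = (0, 12)
  ... (continuing to 37P)
  37P = O

ord(P) = 37


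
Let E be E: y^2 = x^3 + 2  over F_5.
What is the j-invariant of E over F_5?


Delta = -16(4 a^3 + 27 b^2) mod 5 = 2
-1728 * (4 a)^3 = -1728 * (4*0)^3 mod 5 = 0
j = 0 * 2^(-1) mod 5 = 0

j = 0 (mod 5)


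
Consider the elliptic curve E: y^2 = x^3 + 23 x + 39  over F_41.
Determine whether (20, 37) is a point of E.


Check whether y^2 = x^3 + 23 x + 39 (mod 41) for (x, y) = (20, 37).
LHS: y^2 = 37^2 mod 41 = 16
RHS: x^3 + 23 x + 39 = 20^3 + 23*20 + 39 mod 41 = 12
LHS != RHS

No, not on the curve


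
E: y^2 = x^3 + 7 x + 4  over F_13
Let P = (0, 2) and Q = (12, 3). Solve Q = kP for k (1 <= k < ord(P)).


Enumerate multiples of P until we hit Q = (12, 3):
  1P = (0, 2)
  2P = (12, 3)
Match found at i = 2.

k = 2


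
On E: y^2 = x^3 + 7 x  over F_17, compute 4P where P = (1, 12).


k = 4 = 100_2 (binary, LSB first: 001)
Double-and-add from P = (1, 12):
  bit 0 = 0: acc unchanged = O
  bit 1 = 0: acc unchanged = O
  bit 2 = 1: acc = O + (1, 5) = (1, 5)

4P = (1, 5)


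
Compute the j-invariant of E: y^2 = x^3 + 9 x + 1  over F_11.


Delta = -16(4 a^3 + 27 b^2) mod 11 = 3
-1728 * (4 a)^3 = -1728 * (4*9)^3 mod 11 = 6
j = 6 * 3^(-1) mod 11 = 2

j = 2 (mod 11)


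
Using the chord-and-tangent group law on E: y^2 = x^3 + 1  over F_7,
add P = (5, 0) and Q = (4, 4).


P != Q, so use the chord formula.
s = (y2 - y1) / (x2 - x1) = (4) / (6) mod 7 = 3
x3 = s^2 - x1 - x2 mod 7 = 3^2 - 5 - 4 = 0
y3 = s (x1 - x3) - y1 mod 7 = 3 * (5 - 0) - 0 = 1

P + Q = (0, 1)


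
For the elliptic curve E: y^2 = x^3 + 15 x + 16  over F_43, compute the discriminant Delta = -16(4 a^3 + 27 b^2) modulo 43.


4 a^3 + 27 b^2 = 4*15^3 + 27*16^2 = 13500 + 6912 = 20412
Delta = -16 * (20412) = -326592
Delta mod 43 = 36

Delta = 36 (mod 43)


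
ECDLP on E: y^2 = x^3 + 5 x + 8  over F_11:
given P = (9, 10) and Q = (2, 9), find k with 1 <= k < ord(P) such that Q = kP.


Enumerate multiples of P until we hit Q = (2, 9):
  1P = (9, 10)
  2P = (2, 2)
  3P = (4, 2)
  4P = (1, 5)
  5P = (5, 9)
  6P = (6, 10)
  7P = (7, 1)
  8P = (7, 10)
  9P = (6, 1)
  10P = (5, 2)
  11P = (1, 6)
  12P = (4, 9)
  13P = (2, 9)
Match found at i = 13.

k = 13


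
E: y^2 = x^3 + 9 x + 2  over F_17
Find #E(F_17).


For each x in F_17, count y with y^2 = x^3 + 9 x + 2 mod 17:
  x = 0: RHS = 2, y in [6, 11]  -> 2 point(s)
  x = 4: RHS = 0, y in [0]  -> 1 point(s)
  x = 5: RHS = 2, y in [6, 11]  -> 2 point(s)
  x = 6: RHS = 0, y in [0]  -> 1 point(s)
  x = 7: RHS = 0, y in [0]  -> 1 point(s)
  x = 8: RHS = 8, y in [5, 12]  -> 2 point(s)
  x = 9: RHS = 13, y in [8, 9]  -> 2 point(s)
  x = 10: RHS = 4, y in [2, 15]  -> 2 point(s)
  x = 11: RHS = 4, y in [2, 15]  -> 2 point(s)
  x = 12: RHS = 2, y in [6, 11]  -> 2 point(s)
  x = 13: RHS = 4, y in [2, 15]  -> 2 point(s)
  x = 14: RHS = 16, y in [4, 13]  -> 2 point(s)
  x = 16: RHS = 9, y in [3, 14]  -> 2 point(s)
Affine points: 23. Add the point at infinity: total = 24.

#E(F_17) = 24


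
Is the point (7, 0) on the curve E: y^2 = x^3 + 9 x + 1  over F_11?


Check whether y^2 = x^3 + 9 x + 1 (mod 11) for (x, y) = (7, 0).
LHS: y^2 = 0^2 mod 11 = 0
RHS: x^3 + 9 x + 1 = 7^3 + 9*7 + 1 mod 11 = 0
LHS = RHS

Yes, on the curve


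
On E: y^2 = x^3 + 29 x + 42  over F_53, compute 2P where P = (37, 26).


Doubling: s = (3 x1^2 + a) / (2 y1)
s = (3*37^2 + 29) / (2*26) mod 53 = 51
x3 = s^2 - 2 x1 mod 53 = 51^2 - 2*37 = 36
y3 = s (x1 - x3) - y1 mod 53 = 51 * (37 - 36) - 26 = 25

2P = (36, 25)


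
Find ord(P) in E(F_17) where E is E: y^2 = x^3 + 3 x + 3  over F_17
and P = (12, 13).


Compute successive multiples of P until we hit O:
  1P = (12, 13)
  2P = (2, 0)
  3P = (12, 4)
  4P = O

ord(P) = 4


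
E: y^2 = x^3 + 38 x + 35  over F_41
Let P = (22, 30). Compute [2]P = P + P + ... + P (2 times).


k = 2 = 10_2 (binary, LSB first: 01)
Double-and-add from P = (22, 30):
  bit 0 = 0: acc unchanged = O
  bit 1 = 1: acc = O + (34, 0) = (34, 0)

2P = (34, 0)


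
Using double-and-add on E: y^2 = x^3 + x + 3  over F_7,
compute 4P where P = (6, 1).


k = 4 = 100_2 (binary, LSB first: 001)
Double-and-add from P = (6, 1):
  bit 0 = 0: acc unchanged = O
  bit 1 = 0: acc unchanged = O
  bit 2 = 1: acc = O + (6, 1) = (6, 1)

4P = (6, 1)


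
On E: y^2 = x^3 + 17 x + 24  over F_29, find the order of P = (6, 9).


Compute successive multiples of P until we hit O:
  1P = (6, 9)
  2P = (10, 18)
  3P = (9, 6)
  4P = (15, 0)
  5P = (9, 23)
  6P = (10, 11)
  7P = (6, 20)
  8P = O

ord(P) = 8


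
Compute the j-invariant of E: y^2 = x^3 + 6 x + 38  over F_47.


Delta = -16(4 a^3 + 27 b^2) mod 47 = 17
-1728 * (4 a)^3 = -1728 * (4*6)^3 mod 47 = 19
j = 19 * 17^(-1) mod 47 = 26

j = 26 (mod 47)


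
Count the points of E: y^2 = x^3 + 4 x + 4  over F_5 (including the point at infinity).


For each x in F_5, count y with y^2 = x^3 + 4 x + 4 mod 5:
  x = 0: RHS = 4, y in [2, 3]  -> 2 point(s)
  x = 1: RHS = 4, y in [2, 3]  -> 2 point(s)
  x = 2: RHS = 0, y in [0]  -> 1 point(s)
  x = 4: RHS = 4, y in [2, 3]  -> 2 point(s)
Affine points: 7. Add the point at infinity: total = 8.

#E(F_5) = 8


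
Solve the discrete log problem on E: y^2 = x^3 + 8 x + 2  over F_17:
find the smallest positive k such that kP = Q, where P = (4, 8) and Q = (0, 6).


Enumerate multiples of P until we hit Q = (0, 6):
  1P = (4, 8)
  2P = (0, 6)
Match found at i = 2.

k = 2


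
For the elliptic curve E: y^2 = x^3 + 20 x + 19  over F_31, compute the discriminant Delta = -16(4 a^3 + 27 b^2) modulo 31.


4 a^3 + 27 b^2 = 4*20^3 + 27*19^2 = 32000 + 9747 = 41747
Delta = -16 * (41747) = -667952
Delta mod 31 = 5

Delta = 5 (mod 31)


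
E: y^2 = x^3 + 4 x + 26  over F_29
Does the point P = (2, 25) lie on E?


Check whether y^2 = x^3 + 4 x + 26 (mod 29) for (x, y) = (2, 25).
LHS: y^2 = 25^2 mod 29 = 16
RHS: x^3 + 4 x + 26 = 2^3 + 4*2 + 26 mod 29 = 13
LHS != RHS

No, not on the curve


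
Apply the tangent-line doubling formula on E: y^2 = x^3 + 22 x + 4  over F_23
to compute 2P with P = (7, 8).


Doubling: s = (3 x1^2 + a) / (2 y1)
s = (3*7^2 + 22) / (2*8) mod 23 = 12
x3 = s^2 - 2 x1 mod 23 = 12^2 - 2*7 = 15
y3 = s (x1 - x3) - y1 mod 23 = 12 * (7 - 15) - 8 = 11

2P = (15, 11)


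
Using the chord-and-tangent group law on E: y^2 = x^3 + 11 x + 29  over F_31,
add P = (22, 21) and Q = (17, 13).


P != Q, so use the chord formula.
s = (y2 - y1) / (x2 - x1) = (23) / (26) mod 31 = 14
x3 = s^2 - x1 - x2 mod 31 = 14^2 - 22 - 17 = 2
y3 = s (x1 - x3) - y1 mod 31 = 14 * (22 - 2) - 21 = 11

P + Q = (2, 11)


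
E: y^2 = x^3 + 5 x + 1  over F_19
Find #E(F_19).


For each x in F_19, count y with y^2 = x^3 + 5 x + 1 mod 19:
  x = 0: RHS = 1, y in [1, 18]  -> 2 point(s)
  x = 1: RHS = 7, y in [8, 11]  -> 2 point(s)
  x = 2: RHS = 0, y in [0]  -> 1 point(s)
  x = 3: RHS = 5, y in [9, 10]  -> 2 point(s)
  x = 4: RHS = 9, y in [3, 16]  -> 2 point(s)
  x = 6: RHS = 0, y in [0]  -> 1 point(s)
  x = 10: RHS = 6, y in [5, 14]  -> 2 point(s)
  x = 11: RHS = 0, y in [0]  -> 1 point(s)
  x = 16: RHS = 16, y in [4, 15]  -> 2 point(s)
Affine points: 15. Add the point at infinity: total = 16.

#E(F_19) = 16


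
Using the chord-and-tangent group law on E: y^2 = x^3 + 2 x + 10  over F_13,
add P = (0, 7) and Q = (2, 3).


P != Q, so use the chord formula.
s = (y2 - y1) / (x2 - x1) = (9) / (2) mod 13 = 11
x3 = s^2 - x1 - x2 mod 13 = 11^2 - 0 - 2 = 2
y3 = s (x1 - x3) - y1 mod 13 = 11 * (0 - 2) - 7 = 10

P + Q = (2, 10)


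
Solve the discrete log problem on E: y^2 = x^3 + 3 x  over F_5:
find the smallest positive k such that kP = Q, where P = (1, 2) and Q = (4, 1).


Enumerate multiples of P until we hit Q = (4, 1):
  1P = (1, 2)
  2P = (4, 1)
Match found at i = 2.

k = 2


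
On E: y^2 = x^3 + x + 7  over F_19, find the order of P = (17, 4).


Compute successive multiples of P until we hit O:
  1P = (17, 4)
  2P = (1, 3)
  3P = (18, 9)
  4P = (9, 17)
  5P = (9, 2)
  6P = (18, 10)
  7P = (1, 16)
  8P = (17, 15)
  ... (continuing to 9P)
  9P = O

ord(P) = 9


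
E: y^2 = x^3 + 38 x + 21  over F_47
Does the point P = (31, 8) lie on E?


Check whether y^2 = x^3 + 38 x + 21 (mod 47) for (x, y) = (31, 8).
LHS: y^2 = 8^2 mod 47 = 17
RHS: x^3 + 38 x + 21 = 31^3 + 38*31 + 21 mod 47 = 17
LHS = RHS

Yes, on the curve


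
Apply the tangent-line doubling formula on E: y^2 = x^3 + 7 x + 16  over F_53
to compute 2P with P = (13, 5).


Doubling: s = (3 x1^2 + a) / (2 y1)
s = (3*13^2 + 7) / (2*5) mod 53 = 9
x3 = s^2 - 2 x1 mod 53 = 9^2 - 2*13 = 2
y3 = s (x1 - x3) - y1 mod 53 = 9 * (13 - 2) - 5 = 41

2P = (2, 41)


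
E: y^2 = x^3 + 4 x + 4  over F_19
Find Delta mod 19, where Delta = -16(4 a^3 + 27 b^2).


4 a^3 + 27 b^2 = 4*4^3 + 27*4^2 = 256 + 432 = 688
Delta = -16 * (688) = -11008
Delta mod 19 = 12

Delta = 12 (mod 19)


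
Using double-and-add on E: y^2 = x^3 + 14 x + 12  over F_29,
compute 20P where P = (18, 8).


k = 20 = 10100_2 (binary, LSB first: 00101)
Double-and-add from P = (18, 8):
  bit 0 = 0: acc unchanged = O
  bit 1 = 0: acc unchanged = O
  bit 2 = 1: acc = O + (15, 1) = (15, 1)
  bit 3 = 0: acc unchanged = (15, 1)
  bit 4 = 1: acc = (15, 1) + (14, 20) = (13, 19)

20P = (13, 19)


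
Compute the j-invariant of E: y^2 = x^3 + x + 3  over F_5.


Delta = -16(4 a^3 + 27 b^2) mod 5 = 3
-1728 * (4 a)^3 = -1728 * (4*1)^3 mod 5 = 3
j = 3 * 3^(-1) mod 5 = 1

j = 1 (mod 5)


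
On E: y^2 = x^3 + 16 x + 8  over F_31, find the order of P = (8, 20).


Compute successive multiples of P until we hit O:
  1P = (8, 20)
  2P = (16, 19)
  3P = (23, 9)
  4P = (19, 17)
  5P = (1, 26)
  6P = (24, 7)
  7P = (24, 24)
  8P = (1, 5)
  ... (continuing to 13P)
  13P = O

ord(P) = 13


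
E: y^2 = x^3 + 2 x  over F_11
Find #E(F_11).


For each x in F_11, count y with y^2 = x^3 + 2 x + 0 mod 11:
  x = 0: RHS = 0, y in [0]  -> 1 point(s)
  x = 1: RHS = 3, y in [5, 6]  -> 2 point(s)
  x = 2: RHS = 1, y in [1, 10]  -> 2 point(s)
  x = 3: RHS = 0, y in [0]  -> 1 point(s)
  x = 5: RHS = 3, y in [5, 6]  -> 2 point(s)
  x = 7: RHS = 5, y in [4, 7]  -> 2 point(s)
  x = 8: RHS = 0, y in [0]  -> 1 point(s)
Affine points: 11. Add the point at infinity: total = 12.

#E(F_11) = 12


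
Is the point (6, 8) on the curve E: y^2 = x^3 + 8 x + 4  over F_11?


Check whether y^2 = x^3 + 8 x + 4 (mod 11) for (x, y) = (6, 8).
LHS: y^2 = 8^2 mod 11 = 9
RHS: x^3 + 8 x + 4 = 6^3 + 8*6 + 4 mod 11 = 4
LHS != RHS

No, not on the curve


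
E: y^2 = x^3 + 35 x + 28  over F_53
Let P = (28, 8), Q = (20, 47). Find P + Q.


P != Q, so use the chord formula.
s = (y2 - y1) / (x2 - x1) = (39) / (45) mod 53 = 15
x3 = s^2 - x1 - x2 mod 53 = 15^2 - 28 - 20 = 18
y3 = s (x1 - x3) - y1 mod 53 = 15 * (28 - 18) - 8 = 36

P + Q = (18, 36)


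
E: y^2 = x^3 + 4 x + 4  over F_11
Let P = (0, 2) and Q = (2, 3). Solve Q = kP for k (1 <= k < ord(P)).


Enumerate multiples of P until we hit Q = (2, 3):
  1P = (0, 2)
  2P = (1, 8)
  3P = (2, 8)
  4P = (7, 10)
  5P = (8, 3)
  6P = (8, 8)
  7P = (7, 1)
  8P = (2, 3)
Match found at i = 8.

k = 8


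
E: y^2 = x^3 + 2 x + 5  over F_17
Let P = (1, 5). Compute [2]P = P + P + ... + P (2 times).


k = 2 = 10_2 (binary, LSB first: 01)
Double-and-add from P = (1, 5):
  bit 0 = 0: acc unchanged = O
  bit 1 = 1: acc = O + (11, 7) = (11, 7)

2P = (11, 7)


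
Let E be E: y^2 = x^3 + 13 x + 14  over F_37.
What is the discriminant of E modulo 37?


4 a^3 + 27 b^2 = 4*13^3 + 27*14^2 = 8788 + 5292 = 14080
Delta = -16 * (14080) = -225280
Delta mod 37 = 13

Delta = 13 (mod 37)


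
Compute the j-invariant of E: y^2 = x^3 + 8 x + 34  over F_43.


Delta = -16(4 a^3 + 27 b^2) mod 43 = 8
-1728 * (4 a)^3 = -1728 * (4*8)^3 mod 43 = 27
j = 27 * 8^(-1) mod 43 = 41

j = 41 (mod 43)


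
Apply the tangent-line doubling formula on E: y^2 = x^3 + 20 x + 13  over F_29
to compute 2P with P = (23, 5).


Doubling: s = (3 x1^2 + a) / (2 y1)
s = (3*23^2 + 20) / (2*5) mod 29 = 7
x3 = s^2 - 2 x1 mod 29 = 7^2 - 2*23 = 3
y3 = s (x1 - x3) - y1 mod 29 = 7 * (23 - 3) - 5 = 19

2P = (3, 19)


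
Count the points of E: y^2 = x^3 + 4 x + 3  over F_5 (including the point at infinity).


For each x in F_5, count y with y^2 = x^3 + 4 x + 3 mod 5:
  x = 2: RHS = 4, y in [2, 3]  -> 2 point(s)
Affine points: 2. Add the point at infinity: total = 3.

#E(F_5) = 3


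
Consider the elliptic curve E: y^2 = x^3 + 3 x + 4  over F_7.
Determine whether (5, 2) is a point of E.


Check whether y^2 = x^3 + 3 x + 4 (mod 7) for (x, y) = (5, 2).
LHS: y^2 = 2^2 mod 7 = 4
RHS: x^3 + 3 x + 4 = 5^3 + 3*5 + 4 mod 7 = 4
LHS = RHS

Yes, on the curve


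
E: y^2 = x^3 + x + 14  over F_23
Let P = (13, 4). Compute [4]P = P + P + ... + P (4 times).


k = 4 = 100_2 (binary, LSB first: 001)
Double-and-add from P = (13, 4):
  bit 0 = 0: acc unchanged = O
  bit 1 = 0: acc unchanged = O
  bit 2 = 1: acc = O + (5, 11) = (5, 11)

4P = (5, 11)


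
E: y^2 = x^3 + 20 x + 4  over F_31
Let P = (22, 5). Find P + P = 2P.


Doubling: s = (3 x1^2 + a) / (2 y1)
s = (3*22^2 + 20) / (2*5) mod 31 = 17
x3 = s^2 - 2 x1 mod 31 = 17^2 - 2*22 = 28
y3 = s (x1 - x3) - y1 mod 31 = 17 * (22 - 28) - 5 = 17

2P = (28, 17)


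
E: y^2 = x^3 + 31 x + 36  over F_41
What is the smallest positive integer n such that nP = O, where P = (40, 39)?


Compute successive multiples of P until we hit O:
  1P = (40, 39)
  2P = (23, 1)
  3P = (3, 22)
  4P = (34, 38)
  5P = (16, 6)
  6P = (17, 8)
  7P = (0, 6)
  8P = (24, 7)
  ... (continuing to 35P)
  35P = O

ord(P) = 35


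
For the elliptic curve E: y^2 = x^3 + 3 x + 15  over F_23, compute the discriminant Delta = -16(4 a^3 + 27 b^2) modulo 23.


4 a^3 + 27 b^2 = 4*3^3 + 27*15^2 = 108 + 6075 = 6183
Delta = -16 * (6183) = -98928
Delta mod 23 = 18

Delta = 18 (mod 23)


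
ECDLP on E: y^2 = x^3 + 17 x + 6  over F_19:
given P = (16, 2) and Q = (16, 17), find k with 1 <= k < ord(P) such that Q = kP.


Enumerate multiples of P until we hit Q = (16, 17):
  1P = (16, 2)
  2P = (13, 12)
  3P = (18, 11)
  4P = (10, 6)
  5P = (4, 9)
  6P = (0, 14)
  7P = (0, 5)
  8P = (4, 10)
  9P = (10, 13)
  10P = (18, 8)
  11P = (13, 7)
  12P = (16, 17)
Match found at i = 12.

k = 12


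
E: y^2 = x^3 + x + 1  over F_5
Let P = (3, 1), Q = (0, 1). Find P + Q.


P != Q, so use the chord formula.
s = (y2 - y1) / (x2 - x1) = (0) / (2) mod 5 = 0
x3 = s^2 - x1 - x2 mod 5 = 0^2 - 3 - 0 = 2
y3 = s (x1 - x3) - y1 mod 5 = 0 * (3 - 2) - 1 = 4

P + Q = (2, 4)
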